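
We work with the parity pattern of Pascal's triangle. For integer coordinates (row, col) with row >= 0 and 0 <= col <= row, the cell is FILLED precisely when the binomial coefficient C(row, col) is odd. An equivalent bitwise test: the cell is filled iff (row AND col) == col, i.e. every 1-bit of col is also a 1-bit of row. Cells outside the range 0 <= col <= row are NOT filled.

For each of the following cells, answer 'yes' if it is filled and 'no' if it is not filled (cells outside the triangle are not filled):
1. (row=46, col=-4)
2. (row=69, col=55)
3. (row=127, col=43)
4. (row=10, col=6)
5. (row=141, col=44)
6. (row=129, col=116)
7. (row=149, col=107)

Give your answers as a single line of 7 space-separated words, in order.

Answer: no no yes no no no no

Derivation:
(46,-4): col outside [0, 46] -> not filled
(69,55): row=0b1000101, col=0b110111, row AND col = 0b101 = 5; 5 != 55 -> empty
(127,43): row=0b1111111, col=0b101011, row AND col = 0b101011 = 43; 43 == 43 -> filled
(10,6): row=0b1010, col=0b110, row AND col = 0b10 = 2; 2 != 6 -> empty
(141,44): row=0b10001101, col=0b101100, row AND col = 0b1100 = 12; 12 != 44 -> empty
(129,116): row=0b10000001, col=0b1110100, row AND col = 0b0 = 0; 0 != 116 -> empty
(149,107): row=0b10010101, col=0b1101011, row AND col = 0b1 = 1; 1 != 107 -> empty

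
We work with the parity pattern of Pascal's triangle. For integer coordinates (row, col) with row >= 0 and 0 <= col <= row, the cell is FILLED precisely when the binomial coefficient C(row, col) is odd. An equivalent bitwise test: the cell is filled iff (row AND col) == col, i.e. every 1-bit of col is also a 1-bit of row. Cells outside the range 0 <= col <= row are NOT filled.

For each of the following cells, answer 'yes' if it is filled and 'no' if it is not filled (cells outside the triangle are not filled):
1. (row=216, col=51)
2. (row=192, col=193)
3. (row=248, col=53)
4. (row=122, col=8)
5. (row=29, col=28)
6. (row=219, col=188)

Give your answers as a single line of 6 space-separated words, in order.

Answer: no no no yes yes no

Derivation:
(216,51): row=0b11011000, col=0b110011, row AND col = 0b10000 = 16; 16 != 51 -> empty
(192,193): col outside [0, 192] -> not filled
(248,53): row=0b11111000, col=0b110101, row AND col = 0b110000 = 48; 48 != 53 -> empty
(122,8): row=0b1111010, col=0b1000, row AND col = 0b1000 = 8; 8 == 8 -> filled
(29,28): row=0b11101, col=0b11100, row AND col = 0b11100 = 28; 28 == 28 -> filled
(219,188): row=0b11011011, col=0b10111100, row AND col = 0b10011000 = 152; 152 != 188 -> empty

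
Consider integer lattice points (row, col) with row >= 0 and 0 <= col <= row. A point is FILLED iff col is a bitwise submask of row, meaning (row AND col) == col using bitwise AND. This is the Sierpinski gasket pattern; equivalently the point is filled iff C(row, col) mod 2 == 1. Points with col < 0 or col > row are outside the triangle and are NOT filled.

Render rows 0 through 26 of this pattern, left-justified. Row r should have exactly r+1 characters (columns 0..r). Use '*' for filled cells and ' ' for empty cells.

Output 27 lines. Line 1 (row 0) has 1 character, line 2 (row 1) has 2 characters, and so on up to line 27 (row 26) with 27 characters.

r0=0: *
r1=1: **
r2=10: * *
r3=11: ****
r4=100: *   *
r5=101: **  **
r6=110: * * * *
r7=111: ********
r8=1000: *       *
r9=1001: **      **
r10=1010: * *     * *
r11=1011: ****    ****
r12=1100: *   *   *   *
r13=1101: **  **  **  **
r14=1110: * * * * * * * *
r15=1111: ****************
r16=10000: *               *
r17=10001: **              **
r18=10010: * *             * *
r19=10011: ****            ****
r20=10100: *   *           *   *
r21=10101: **  **          **  **
r22=10110: * * * *         * * * *
r23=10111: ********        ********
r24=11000: *       *       *       *
r25=11001: **      **      **      **
r26=11010: * *     * *     * *     * *

Answer: *
**
* *
****
*   *
**  **
* * * *
********
*       *
**      **
* *     * *
****    ****
*   *   *   *
**  **  **  **
* * * * * * * *
****************
*               *
**              **
* *             * *
****            ****
*   *           *   *
**  **          **  **
* * * *         * * * *
********        ********
*       *       *       *
**      **      **      **
* *     * *     * *     * *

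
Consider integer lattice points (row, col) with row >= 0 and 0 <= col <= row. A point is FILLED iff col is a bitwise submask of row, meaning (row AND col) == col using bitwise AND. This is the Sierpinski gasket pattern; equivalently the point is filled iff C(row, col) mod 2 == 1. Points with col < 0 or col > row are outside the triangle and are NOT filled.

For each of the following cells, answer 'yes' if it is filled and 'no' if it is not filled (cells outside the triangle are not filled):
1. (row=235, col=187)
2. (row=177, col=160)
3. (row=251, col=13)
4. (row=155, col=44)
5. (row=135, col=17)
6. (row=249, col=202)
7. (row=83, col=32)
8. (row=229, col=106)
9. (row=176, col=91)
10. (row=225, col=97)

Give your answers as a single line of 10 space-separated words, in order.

Answer: no yes no no no no no no no yes

Derivation:
(235,187): row=0b11101011, col=0b10111011, row AND col = 0b10101011 = 171; 171 != 187 -> empty
(177,160): row=0b10110001, col=0b10100000, row AND col = 0b10100000 = 160; 160 == 160 -> filled
(251,13): row=0b11111011, col=0b1101, row AND col = 0b1001 = 9; 9 != 13 -> empty
(155,44): row=0b10011011, col=0b101100, row AND col = 0b1000 = 8; 8 != 44 -> empty
(135,17): row=0b10000111, col=0b10001, row AND col = 0b1 = 1; 1 != 17 -> empty
(249,202): row=0b11111001, col=0b11001010, row AND col = 0b11001000 = 200; 200 != 202 -> empty
(83,32): row=0b1010011, col=0b100000, row AND col = 0b0 = 0; 0 != 32 -> empty
(229,106): row=0b11100101, col=0b1101010, row AND col = 0b1100000 = 96; 96 != 106 -> empty
(176,91): row=0b10110000, col=0b1011011, row AND col = 0b10000 = 16; 16 != 91 -> empty
(225,97): row=0b11100001, col=0b1100001, row AND col = 0b1100001 = 97; 97 == 97 -> filled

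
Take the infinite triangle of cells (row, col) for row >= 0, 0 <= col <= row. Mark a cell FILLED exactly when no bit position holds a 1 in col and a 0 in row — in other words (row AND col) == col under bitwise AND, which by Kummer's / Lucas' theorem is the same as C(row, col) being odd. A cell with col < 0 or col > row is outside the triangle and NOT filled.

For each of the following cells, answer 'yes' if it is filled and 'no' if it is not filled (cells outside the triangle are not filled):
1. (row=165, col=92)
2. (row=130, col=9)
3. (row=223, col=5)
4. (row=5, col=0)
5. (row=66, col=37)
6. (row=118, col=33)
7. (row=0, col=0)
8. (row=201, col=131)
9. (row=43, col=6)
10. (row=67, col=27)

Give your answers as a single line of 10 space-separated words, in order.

(165,92): row=0b10100101, col=0b1011100, row AND col = 0b100 = 4; 4 != 92 -> empty
(130,9): row=0b10000010, col=0b1001, row AND col = 0b0 = 0; 0 != 9 -> empty
(223,5): row=0b11011111, col=0b101, row AND col = 0b101 = 5; 5 == 5 -> filled
(5,0): row=0b101, col=0b0, row AND col = 0b0 = 0; 0 == 0 -> filled
(66,37): row=0b1000010, col=0b100101, row AND col = 0b0 = 0; 0 != 37 -> empty
(118,33): row=0b1110110, col=0b100001, row AND col = 0b100000 = 32; 32 != 33 -> empty
(0,0): row=0b0, col=0b0, row AND col = 0b0 = 0; 0 == 0 -> filled
(201,131): row=0b11001001, col=0b10000011, row AND col = 0b10000001 = 129; 129 != 131 -> empty
(43,6): row=0b101011, col=0b110, row AND col = 0b10 = 2; 2 != 6 -> empty
(67,27): row=0b1000011, col=0b11011, row AND col = 0b11 = 3; 3 != 27 -> empty

Answer: no no yes yes no no yes no no no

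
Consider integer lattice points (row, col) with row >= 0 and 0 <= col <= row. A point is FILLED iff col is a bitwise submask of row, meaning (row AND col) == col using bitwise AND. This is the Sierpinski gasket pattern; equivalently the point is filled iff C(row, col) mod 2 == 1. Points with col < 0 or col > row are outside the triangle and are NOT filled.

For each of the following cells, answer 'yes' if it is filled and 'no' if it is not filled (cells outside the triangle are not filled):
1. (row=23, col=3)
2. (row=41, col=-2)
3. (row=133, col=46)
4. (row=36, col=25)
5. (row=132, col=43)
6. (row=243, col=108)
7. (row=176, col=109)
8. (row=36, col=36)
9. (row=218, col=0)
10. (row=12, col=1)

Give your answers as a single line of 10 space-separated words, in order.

(23,3): row=0b10111, col=0b11, row AND col = 0b11 = 3; 3 == 3 -> filled
(41,-2): col outside [0, 41] -> not filled
(133,46): row=0b10000101, col=0b101110, row AND col = 0b100 = 4; 4 != 46 -> empty
(36,25): row=0b100100, col=0b11001, row AND col = 0b0 = 0; 0 != 25 -> empty
(132,43): row=0b10000100, col=0b101011, row AND col = 0b0 = 0; 0 != 43 -> empty
(243,108): row=0b11110011, col=0b1101100, row AND col = 0b1100000 = 96; 96 != 108 -> empty
(176,109): row=0b10110000, col=0b1101101, row AND col = 0b100000 = 32; 32 != 109 -> empty
(36,36): row=0b100100, col=0b100100, row AND col = 0b100100 = 36; 36 == 36 -> filled
(218,0): row=0b11011010, col=0b0, row AND col = 0b0 = 0; 0 == 0 -> filled
(12,1): row=0b1100, col=0b1, row AND col = 0b0 = 0; 0 != 1 -> empty

Answer: yes no no no no no no yes yes no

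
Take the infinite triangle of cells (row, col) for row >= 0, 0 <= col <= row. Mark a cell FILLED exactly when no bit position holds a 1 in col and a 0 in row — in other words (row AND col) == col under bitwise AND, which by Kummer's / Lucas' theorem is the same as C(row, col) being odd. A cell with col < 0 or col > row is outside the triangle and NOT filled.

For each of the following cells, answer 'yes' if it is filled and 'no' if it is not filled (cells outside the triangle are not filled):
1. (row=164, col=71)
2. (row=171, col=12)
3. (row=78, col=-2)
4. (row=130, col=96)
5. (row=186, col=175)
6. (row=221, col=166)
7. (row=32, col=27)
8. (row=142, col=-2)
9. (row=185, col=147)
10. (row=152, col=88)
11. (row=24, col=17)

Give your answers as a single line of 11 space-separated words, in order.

Answer: no no no no no no no no no no no

Derivation:
(164,71): row=0b10100100, col=0b1000111, row AND col = 0b100 = 4; 4 != 71 -> empty
(171,12): row=0b10101011, col=0b1100, row AND col = 0b1000 = 8; 8 != 12 -> empty
(78,-2): col outside [0, 78] -> not filled
(130,96): row=0b10000010, col=0b1100000, row AND col = 0b0 = 0; 0 != 96 -> empty
(186,175): row=0b10111010, col=0b10101111, row AND col = 0b10101010 = 170; 170 != 175 -> empty
(221,166): row=0b11011101, col=0b10100110, row AND col = 0b10000100 = 132; 132 != 166 -> empty
(32,27): row=0b100000, col=0b11011, row AND col = 0b0 = 0; 0 != 27 -> empty
(142,-2): col outside [0, 142] -> not filled
(185,147): row=0b10111001, col=0b10010011, row AND col = 0b10010001 = 145; 145 != 147 -> empty
(152,88): row=0b10011000, col=0b1011000, row AND col = 0b11000 = 24; 24 != 88 -> empty
(24,17): row=0b11000, col=0b10001, row AND col = 0b10000 = 16; 16 != 17 -> empty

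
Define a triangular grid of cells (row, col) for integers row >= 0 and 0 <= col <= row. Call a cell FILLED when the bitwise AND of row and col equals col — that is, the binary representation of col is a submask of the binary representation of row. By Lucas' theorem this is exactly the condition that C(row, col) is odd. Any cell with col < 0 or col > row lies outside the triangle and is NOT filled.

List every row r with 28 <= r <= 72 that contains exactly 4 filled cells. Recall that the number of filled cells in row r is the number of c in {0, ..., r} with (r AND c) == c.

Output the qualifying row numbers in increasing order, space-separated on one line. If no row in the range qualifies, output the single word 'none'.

Row r has 2^popcount(r) filled cells, so we need popcount(r) = log2(4) = 2.
Scan r = 28..72 and keep those with exactly 2 one-bits:
r=28=11100 popcount=3 -> skip
r=29=11101 popcount=4 -> skip
r=30=11110 popcount=4 -> skip
r=31=11111 popcount=5 -> skip
r=32=100000 popcount=1 -> skip
r=33=100001 popcount=2 -> KEEP
r=34=100010 popcount=2 -> KEEP
r=35=100011 popcount=3 -> skip
r=36=100100 popcount=2 -> KEEP
r=37=100101 popcount=3 -> skip
r=38=100110 popcount=3 -> skip
r=39=100111 popcount=4 -> skip
r=40=101000 popcount=2 -> KEEP
r=41=101001 popcount=3 -> skip
r=42=101010 popcount=3 -> skip
r=43=101011 popcount=4 -> skip
r=44=101100 popcount=3 -> skip
r=45=101101 popcount=4 -> skip
r=46=101110 popcount=4 -> skip
r=47=101111 popcount=5 -> skip
r=48=110000 popcount=2 -> KEEP
r=49=110001 popcount=3 -> skip
r=50=110010 popcount=3 -> skip
r=51=110011 popcount=4 -> skip
r=52=110100 popcount=3 -> skip
r=53=110101 popcount=4 -> skip
r=54=110110 popcount=4 -> skip
r=55=110111 popcount=5 -> skip
r=56=111000 popcount=3 -> skip
r=57=111001 popcount=4 -> skip
r=58=111010 popcount=4 -> skip
r=59=111011 popcount=5 -> skip
r=60=111100 popcount=4 -> skip
r=61=111101 popcount=5 -> skip
r=62=111110 popcount=5 -> skip
r=63=111111 popcount=6 -> skip
r=64=1000000 popcount=1 -> skip
r=65=1000001 popcount=2 -> KEEP
r=66=1000010 popcount=2 -> KEEP
r=67=1000011 popcount=3 -> skip
r=68=1000100 popcount=2 -> KEEP
r=69=1000101 popcount=3 -> skip
r=70=1000110 popcount=3 -> skip
r=71=1000111 popcount=4 -> skip
r=72=1001000 popcount=2 -> KEEP
Kept rows: 33 34 36 40 48 65 66 68 72

Answer: 33 34 36 40 48 65 66 68 72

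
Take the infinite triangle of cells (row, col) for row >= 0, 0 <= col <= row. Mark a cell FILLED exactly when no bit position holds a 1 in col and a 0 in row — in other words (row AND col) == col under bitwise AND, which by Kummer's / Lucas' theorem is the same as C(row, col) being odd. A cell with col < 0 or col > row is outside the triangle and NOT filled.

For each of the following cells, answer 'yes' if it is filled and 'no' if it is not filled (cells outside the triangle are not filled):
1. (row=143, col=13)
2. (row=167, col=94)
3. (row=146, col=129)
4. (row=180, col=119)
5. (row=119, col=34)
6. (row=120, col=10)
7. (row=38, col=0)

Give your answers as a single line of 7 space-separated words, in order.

(143,13): row=0b10001111, col=0b1101, row AND col = 0b1101 = 13; 13 == 13 -> filled
(167,94): row=0b10100111, col=0b1011110, row AND col = 0b110 = 6; 6 != 94 -> empty
(146,129): row=0b10010010, col=0b10000001, row AND col = 0b10000000 = 128; 128 != 129 -> empty
(180,119): row=0b10110100, col=0b1110111, row AND col = 0b110100 = 52; 52 != 119 -> empty
(119,34): row=0b1110111, col=0b100010, row AND col = 0b100010 = 34; 34 == 34 -> filled
(120,10): row=0b1111000, col=0b1010, row AND col = 0b1000 = 8; 8 != 10 -> empty
(38,0): row=0b100110, col=0b0, row AND col = 0b0 = 0; 0 == 0 -> filled

Answer: yes no no no yes no yes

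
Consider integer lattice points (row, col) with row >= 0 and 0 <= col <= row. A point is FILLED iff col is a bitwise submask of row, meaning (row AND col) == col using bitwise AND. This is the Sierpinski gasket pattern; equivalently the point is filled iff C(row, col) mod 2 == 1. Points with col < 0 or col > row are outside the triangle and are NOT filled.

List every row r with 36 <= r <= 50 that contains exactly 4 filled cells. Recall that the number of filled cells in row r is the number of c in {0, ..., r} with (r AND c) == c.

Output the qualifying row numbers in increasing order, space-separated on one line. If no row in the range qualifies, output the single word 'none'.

Answer: 36 40 48

Derivation:
Row r has 2^popcount(r) filled cells, so we need popcount(r) = log2(4) = 2.
Scan r = 36..50 and keep those with exactly 2 one-bits:
r=36=100100 popcount=2 -> KEEP
r=37=100101 popcount=3 -> skip
r=38=100110 popcount=3 -> skip
r=39=100111 popcount=4 -> skip
r=40=101000 popcount=2 -> KEEP
r=41=101001 popcount=3 -> skip
r=42=101010 popcount=3 -> skip
r=43=101011 popcount=4 -> skip
r=44=101100 popcount=3 -> skip
r=45=101101 popcount=4 -> skip
r=46=101110 popcount=4 -> skip
r=47=101111 popcount=5 -> skip
r=48=110000 popcount=2 -> KEEP
r=49=110001 popcount=3 -> skip
r=50=110010 popcount=3 -> skip
Kept rows: 36 40 48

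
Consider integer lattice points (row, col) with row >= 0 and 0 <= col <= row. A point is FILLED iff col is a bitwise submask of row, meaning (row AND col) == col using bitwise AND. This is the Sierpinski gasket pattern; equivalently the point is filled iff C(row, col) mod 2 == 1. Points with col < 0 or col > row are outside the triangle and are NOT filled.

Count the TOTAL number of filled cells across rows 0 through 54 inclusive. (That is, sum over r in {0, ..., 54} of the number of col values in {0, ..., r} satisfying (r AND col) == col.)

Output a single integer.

r0=0 pc0: +1 =1
r1=1 pc1: +2 =3
r2=10 pc1: +2 =5
r3=11 pc2: +4 =9
r4=100 pc1: +2 =11
r5=101 pc2: +4 =15
r6=110 pc2: +4 =19
r7=111 pc3: +8 =27
r8=1000 pc1: +2 =29
r9=1001 pc2: +4 =33
r10=1010 pc2: +4 =37
r11=1011 pc3: +8 =45
r12=1100 pc2: +4 =49
r13=1101 pc3: +8 =57
r14=1110 pc3: +8 =65
r15=1111 pc4: +16 =81
r16=10000 pc1: +2 =83
r17=10001 pc2: +4 =87
r18=10010 pc2: +4 =91
r19=10011 pc3: +8 =99
r20=10100 pc2: +4 =103
r21=10101 pc3: +8 =111
r22=10110 pc3: +8 =119
r23=10111 pc4: +16 =135
r24=11000 pc2: +4 =139
r25=11001 pc3: +8 =147
r26=11010 pc3: +8 =155
r27=11011 pc4: +16 =171
r28=11100 pc3: +8 =179
r29=11101 pc4: +16 =195
r30=11110 pc4: +16 =211
r31=11111 pc5: +32 =243
r32=100000 pc1: +2 =245
r33=100001 pc2: +4 =249
r34=100010 pc2: +4 =253
r35=100011 pc3: +8 =261
r36=100100 pc2: +4 =265
r37=100101 pc3: +8 =273
r38=100110 pc3: +8 =281
r39=100111 pc4: +16 =297
r40=101000 pc2: +4 =301
r41=101001 pc3: +8 =309
r42=101010 pc3: +8 =317
r43=101011 pc4: +16 =333
r44=101100 pc3: +8 =341
r45=101101 pc4: +16 =357
r46=101110 pc4: +16 =373
r47=101111 pc5: +32 =405
r48=110000 pc2: +4 =409
r49=110001 pc3: +8 =417
r50=110010 pc3: +8 =425
r51=110011 pc4: +16 =441
r52=110100 pc3: +8 =449
r53=110101 pc4: +16 =465
r54=110110 pc4: +16 =481

Answer: 481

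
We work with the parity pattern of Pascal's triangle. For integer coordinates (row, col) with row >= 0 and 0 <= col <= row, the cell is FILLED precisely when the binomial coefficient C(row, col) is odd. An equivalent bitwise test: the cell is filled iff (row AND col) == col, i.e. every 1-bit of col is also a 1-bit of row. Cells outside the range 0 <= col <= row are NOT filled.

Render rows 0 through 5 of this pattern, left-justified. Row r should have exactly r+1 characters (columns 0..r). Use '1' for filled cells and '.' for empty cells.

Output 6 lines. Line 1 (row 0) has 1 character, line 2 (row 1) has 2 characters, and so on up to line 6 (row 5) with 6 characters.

r0=0: 1
r1=1: 11
r2=10: 1.1
r3=11: 1111
r4=100: 1...1
r5=101: 11..11

Answer: 1
11
1.1
1111
1...1
11..11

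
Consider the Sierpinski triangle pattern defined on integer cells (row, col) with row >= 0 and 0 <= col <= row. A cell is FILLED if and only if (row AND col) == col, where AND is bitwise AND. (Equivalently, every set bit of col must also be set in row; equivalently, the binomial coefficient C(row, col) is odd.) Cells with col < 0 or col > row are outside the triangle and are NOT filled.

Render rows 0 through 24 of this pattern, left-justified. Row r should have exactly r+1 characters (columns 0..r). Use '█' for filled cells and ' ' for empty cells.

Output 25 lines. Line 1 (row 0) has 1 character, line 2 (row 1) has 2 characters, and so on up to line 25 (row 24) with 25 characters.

r0=0: █
r1=1: ██
r2=10: █ █
r3=11: ████
r4=100: █   █
r5=101: ██  ██
r6=110: █ █ █ █
r7=111: ████████
r8=1000: █       █
r9=1001: ██      ██
r10=1010: █ █     █ █
r11=1011: ████    ████
r12=1100: █   █   █   █
r13=1101: ██  ██  ██  ██
r14=1110: █ █ █ █ █ █ █ █
r15=1111: ████████████████
r16=10000: █               █
r17=10001: ██              ██
r18=10010: █ █             █ █
r19=10011: ████            ████
r20=10100: █   █           █   █
r21=10101: ██  ██          ██  ██
r22=10110: █ █ █ █         █ █ █ █
r23=10111: ████████        ████████
r24=11000: █       █       █       █

Answer: █
██
█ █
████
█   █
██  ██
█ █ █ █
████████
█       █
██      ██
█ █     █ █
████    ████
█   █   █   █
██  ██  ██  ██
█ █ █ █ █ █ █ █
████████████████
█               █
██              ██
█ █             █ █
████            ████
█   █           █   █
██  ██          ██  ██
█ █ █ █         █ █ █ █
████████        ████████
█       █       █       █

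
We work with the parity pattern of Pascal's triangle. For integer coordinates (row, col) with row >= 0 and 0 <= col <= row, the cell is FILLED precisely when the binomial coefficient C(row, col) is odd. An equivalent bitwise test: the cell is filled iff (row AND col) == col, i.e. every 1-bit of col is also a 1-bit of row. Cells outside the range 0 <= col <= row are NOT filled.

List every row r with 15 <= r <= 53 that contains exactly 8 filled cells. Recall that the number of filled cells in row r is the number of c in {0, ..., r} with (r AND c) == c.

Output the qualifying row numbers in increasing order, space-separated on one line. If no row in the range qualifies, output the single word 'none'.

Row r has 2^popcount(r) filled cells, so we need popcount(r) = log2(8) = 3.
Scan r = 15..53 and keep those with exactly 3 one-bits:
r=15=1111 popcount=4 -> skip
r=16=10000 popcount=1 -> skip
r=17=10001 popcount=2 -> skip
r=18=10010 popcount=2 -> skip
r=19=10011 popcount=3 -> KEEP
r=20=10100 popcount=2 -> skip
r=21=10101 popcount=3 -> KEEP
r=22=10110 popcount=3 -> KEEP
r=23=10111 popcount=4 -> skip
r=24=11000 popcount=2 -> skip
r=25=11001 popcount=3 -> KEEP
r=26=11010 popcount=3 -> KEEP
r=27=11011 popcount=4 -> skip
r=28=11100 popcount=3 -> KEEP
r=29=11101 popcount=4 -> skip
r=30=11110 popcount=4 -> skip
r=31=11111 popcount=5 -> skip
r=32=100000 popcount=1 -> skip
r=33=100001 popcount=2 -> skip
r=34=100010 popcount=2 -> skip
r=35=100011 popcount=3 -> KEEP
r=36=100100 popcount=2 -> skip
r=37=100101 popcount=3 -> KEEP
r=38=100110 popcount=3 -> KEEP
r=39=100111 popcount=4 -> skip
r=40=101000 popcount=2 -> skip
r=41=101001 popcount=3 -> KEEP
r=42=101010 popcount=3 -> KEEP
r=43=101011 popcount=4 -> skip
r=44=101100 popcount=3 -> KEEP
r=45=101101 popcount=4 -> skip
r=46=101110 popcount=4 -> skip
r=47=101111 popcount=5 -> skip
r=48=110000 popcount=2 -> skip
r=49=110001 popcount=3 -> KEEP
r=50=110010 popcount=3 -> KEEP
r=51=110011 popcount=4 -> skip
r=52=110100 popcount=3 -> KEEP
r=53=110101 popcount=4 -> skip
Kept rows: 19 21 22 25 26 28 35 37 38 41 42 44 49 50 52

Answer: 19 21 22 25 26 28 35 37 38 41 42 44 49 50 52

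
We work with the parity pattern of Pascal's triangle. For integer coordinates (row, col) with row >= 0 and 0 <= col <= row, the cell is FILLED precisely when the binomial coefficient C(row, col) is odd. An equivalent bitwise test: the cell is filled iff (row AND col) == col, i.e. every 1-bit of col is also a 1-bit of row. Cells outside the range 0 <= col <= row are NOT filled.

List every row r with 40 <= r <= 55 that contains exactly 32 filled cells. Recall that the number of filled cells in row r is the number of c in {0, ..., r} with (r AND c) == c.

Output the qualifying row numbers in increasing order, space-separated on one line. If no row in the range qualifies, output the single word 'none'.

Answer: 47 55

Derivation:
Row r has 2^popcount(r) filled cells, so we need popcount(r) = log2(32) = 5.
Scan r = 40..55 and keep those with exactly 5 one-bits:
r=40=101000 popcount=2 -> skip
r=41=101001 popcount=3 -> skip
r=42=101010 popcount=3 -> skip
r=43=101011 popcount=4 -> skip
r=44=101100 popcount=3 -> skip
r=45=101101 popcount=4 -> skip
r=46=101110 popcount=4 -> skip
r=47=101111 popcount=5 -> KEEP
r=48=110000 popcount=2 -> skip
r=49=110001 popcount=3 -> skip
r=50=110010 popcount=3 -> skip
r=51=110011 popcount=4 -> skip
r=52=110100 popcount=3 -> skip
r=53=110101 popcount=4 -> skip
r=54=110110 popcount=4 -> skip
r=55=110111 popcount=5 -> KEEP
Kept rows: 47 55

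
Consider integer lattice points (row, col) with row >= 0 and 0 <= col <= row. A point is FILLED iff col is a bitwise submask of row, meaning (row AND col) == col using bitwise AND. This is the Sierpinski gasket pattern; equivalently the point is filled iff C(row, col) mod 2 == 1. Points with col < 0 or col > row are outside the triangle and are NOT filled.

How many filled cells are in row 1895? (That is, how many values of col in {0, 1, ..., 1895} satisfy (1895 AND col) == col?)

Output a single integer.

Answer: 256

Derivation:
1895 in binary = 11101100111
popcount(1895) = number of 1-bits in 11101100111 = 8
A col c satisfies (1895 AND c) == c iff every set bit of c is also set in 1895; each of the 8 set bits of 1895 can independently be on or off in c.
count = 2^8 = 256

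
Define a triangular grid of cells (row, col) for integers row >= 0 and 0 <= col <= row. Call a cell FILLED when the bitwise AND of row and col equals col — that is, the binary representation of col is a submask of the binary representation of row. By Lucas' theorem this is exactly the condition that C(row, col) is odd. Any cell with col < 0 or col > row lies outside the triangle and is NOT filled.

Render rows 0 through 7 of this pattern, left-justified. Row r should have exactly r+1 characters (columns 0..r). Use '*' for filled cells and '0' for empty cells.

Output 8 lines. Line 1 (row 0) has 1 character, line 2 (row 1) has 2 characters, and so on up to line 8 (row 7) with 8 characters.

r0=0: *
r1=1: **
r2=10: *0*
r3=11: ****
r4=100: *000*
r5=101: **00**
r6=110: *0*0*0*
r7=111: ********

Answer: *
**
*0*
****
*000*
**00**
*0*0*0*
********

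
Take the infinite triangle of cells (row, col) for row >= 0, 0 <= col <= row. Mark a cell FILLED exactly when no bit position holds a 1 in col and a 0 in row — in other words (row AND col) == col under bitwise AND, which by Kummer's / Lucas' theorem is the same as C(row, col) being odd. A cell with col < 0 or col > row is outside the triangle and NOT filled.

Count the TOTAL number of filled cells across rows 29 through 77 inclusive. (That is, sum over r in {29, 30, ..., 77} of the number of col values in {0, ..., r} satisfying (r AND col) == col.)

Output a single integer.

Answer: 664

Derivation:
r29=11101 pc4: +16 =16
r30=11110 pc4: +16 =32
r31=11111 pc5: +32 =64
r32=100000 pc1: +2 =66
r33=100001 pc2: +4 =70
r34=100010 pc2: +4 =74
r35=100011 pc3: +8 =82
r36=100100 pc2: +4 =86
r37=100101 pc3: +8 =94
r38=100110 pc3: +8 =102
r39=100111 pc4: +16 =118
r40=101000 pc2: +4 =122
r41=101001 pc3: +8 =130
r42=101010 pc3: +8 =138
r43=101011 pc4: +16 =154
r44=101100 pc3: +8 =162
r45=101101 pc4: +16 =178
r46=101110 pc4: +16 =194
r47=101111 pc5: +32 =226
r48=110000 pc2: +4 =230
r49=110001 pc3: +8 =238
r50=110010 pc3: +8 =246
r51=110011 pc4: +16 =262
r52=110100 pc3: +8 =270
r53=110101 pc4: +16 =286
r54=110110 pc4: +16 =302
r55=110111 pc5: +32 =334
r56=111000 pc3: +8 =342
r57=111001 pc4: +16 =358
r58=111010 pc4: +16 =374
r59=111011 pc5: +32 =406
r60=111100 pc4: +16 =422
r61=111101 pc5: +32 =454
r62=111110 pc5: +32 =486
r63=111111 pc6: +64 =550
r64=1000000 pc1: +2 =552
r65=1000001 pc2: +4 =556
r66=1000010 pc2: +4 =560
r67=1000011 pc3: +8 =568
r68=1000100 pc2: +4 =572
r69=1000101 pc3: +8 =580
r70=1000110 pc3: +8 =588
r71=1000111 pc4: +16 =604
r72=1001000 pc2: +4 =608
r73=1001001 pc3: +8 =616
r74=1001010 pc3: +8 =624
r75=1001011 pc4: +16 =640
r76=1001100 pc3: +8 =648
r77=1001101 pc4: +16 =664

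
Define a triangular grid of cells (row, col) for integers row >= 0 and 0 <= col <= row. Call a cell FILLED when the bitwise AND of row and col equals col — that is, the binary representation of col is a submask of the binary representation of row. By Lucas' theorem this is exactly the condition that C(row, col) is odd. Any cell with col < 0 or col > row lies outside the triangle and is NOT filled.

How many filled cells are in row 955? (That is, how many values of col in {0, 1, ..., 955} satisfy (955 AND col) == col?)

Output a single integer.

955 in binary = 1110111011
popcount(955) = number of 1-bits in 1110111011 = 8
A col c satisfies (955 AND c) == c iff every set bit of c is also set in 955; each of the 8 set bits of 955 can independently be on or off in c.
count = 2^8 = 256

Answer: 256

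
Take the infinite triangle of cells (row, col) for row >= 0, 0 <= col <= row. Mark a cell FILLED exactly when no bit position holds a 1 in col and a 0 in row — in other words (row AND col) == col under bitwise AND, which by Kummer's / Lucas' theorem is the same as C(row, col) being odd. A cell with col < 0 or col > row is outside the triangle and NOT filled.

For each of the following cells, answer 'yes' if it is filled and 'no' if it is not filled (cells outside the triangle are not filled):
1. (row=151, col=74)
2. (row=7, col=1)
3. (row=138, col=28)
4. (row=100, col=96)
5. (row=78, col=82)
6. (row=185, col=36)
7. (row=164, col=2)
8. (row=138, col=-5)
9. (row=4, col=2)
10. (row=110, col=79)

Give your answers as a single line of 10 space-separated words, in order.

(151,74): row=0b10010111, col=0b1001010, row AND col = 0b10 = 2; 2 != 74 -> empty
(7,1): row=0b111, col=0b1, row AND col = 0b1 = 1; 1 == 1 -> filled
(138,28): row=0b10001010, col=0b11100, row AND col = 0b1000 = 8; 8 != 28 -> empty
(100,96): row=0b1100100, col=0b1100000, row AND col = 0b1100000 = 96; 96 == 96 -> filled
(78,82): col outside [0, 78] -> not filled
(185,36): row=0b10111001, col=0b100100, row AND col = 0b100000 = 32; 32 != 36 -> empty
(164,2): row=0b10100100, col=0b10, row AND col = 0b0 = 0; 0 != 2 -> empty
(138,-5): col outside [0, 138] -> not filled
(4,2): row=0b100, col=0b10, row AND col = 0b0 = 0; 0 != 2 -> empty
(110,79): row=0b1101110, col=0b1001111, row AND col = 0b1001110 = 78; 78 != 79 -> empty

Answer: no yes no yes no no no no no no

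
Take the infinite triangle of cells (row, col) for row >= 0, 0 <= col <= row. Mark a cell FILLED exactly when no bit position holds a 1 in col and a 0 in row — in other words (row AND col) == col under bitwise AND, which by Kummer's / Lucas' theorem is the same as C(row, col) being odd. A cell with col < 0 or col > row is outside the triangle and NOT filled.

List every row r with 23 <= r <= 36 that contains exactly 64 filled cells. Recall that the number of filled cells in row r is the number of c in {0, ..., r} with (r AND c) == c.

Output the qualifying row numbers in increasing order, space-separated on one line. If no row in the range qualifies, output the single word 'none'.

Answer: none

Derivation:
Row r has 2^popcount(r) filled cells, so we need popcount(r) = log2(64) = 6.
Scan r = 23..36 and keep those with exactly 6 one-bits:
r=23=10111 popcount=4 -> skip
r=24=11000 popcount=2 -> skip
r=25=11001 popcount=3 -> skip
r=26=11010 popcount=3 -> skip
r=27=11011 popcount=4 -> skip
r=28=11100 popcount=3 -> skip
r=29=11101 popcount=4 -> skip
r=30=11110 popcount=4 -> skip
r=31=11111 popcount=5 -> skip
r=32=100000 popcount=1 -> skip
r=33=100001 popcount=2 -> skip
r=34=100010 popcount=2 -> skip
r=35=100011 popcount=3 -> skip
r=36=100100 popcount=2 -> skip
Kept rows: none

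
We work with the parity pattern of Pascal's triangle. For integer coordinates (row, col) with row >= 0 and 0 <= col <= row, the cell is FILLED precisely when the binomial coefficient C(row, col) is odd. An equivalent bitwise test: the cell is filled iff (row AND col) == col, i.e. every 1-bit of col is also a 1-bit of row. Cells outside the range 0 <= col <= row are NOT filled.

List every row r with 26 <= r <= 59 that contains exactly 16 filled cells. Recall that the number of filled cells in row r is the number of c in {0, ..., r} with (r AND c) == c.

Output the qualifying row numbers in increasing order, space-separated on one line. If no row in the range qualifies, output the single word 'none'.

Answer: 27 29 30 39 43 45 46 51 53 54 57 58

Derivation:
Row r has 2^popcount(r) filled cells, so we need popcount(r) = log2(16) = 4.
Scan r = 26..59 and keep those with exactly 4 one-bits:
r=26=11010 popcount=3 -> skip
r=27=11011 popcount=4 -> KEEP
r=28=11100 popcount=3 -> skip
r=29=11101 popcount=4 -> KEEP
r=30=11110 popcount=4 -> KEEP
r=31=11111 popcount=5 -> skip
r=32=100000 popcount=1 -> skip
r=33=100001 popcount=2 -> skip
r=34=100010 popcount=2 -> skip
r=35=100011 popcount=3 -> skip
r=36=100100 popcount=2 -> skip
r=37=100101 popcount=3 -> skip
r=38=100110 popcount=3 -> skip
r=39=100111 popcount=4 -> KEEP
r=40=101000 popcount=2 -> skip
r=41=101001 popcount=3 -> skip
r=42=101010 popcount=3 -> skip
r=43=101011 popcount=4 -> KEEP
r=44=101100 popcount=3 -> skip
r=45=101101 popcount=4 -> KEEP
r=46=101110 popcount=4 -> KEEP
r=47=101111 popcount=5 -> skip
r=48=110000 popcount=2 -> skip
r=49=110001 popcount=3 -> skip
r=50=110010 popcount=3 -> skip
r=51=110011 popcount=4 -> KEEP
r=52=110100 popcount=3 -> skip
r=53=110101 popcount=4 -> KEEP
r=54=110110 popcount=4 -> KEEP
r=55=110111 popcount=5 -> skip
r=56=111000 popcount=3 -> skip
r=57=111001 popcount=4 -> KEEP
r=58=111010 popcount=4 -> KEEP
r=59=111011 popcount=5 -> skip
Kept rows: 27 29 30 39 43 45 46 51 53 54 57 58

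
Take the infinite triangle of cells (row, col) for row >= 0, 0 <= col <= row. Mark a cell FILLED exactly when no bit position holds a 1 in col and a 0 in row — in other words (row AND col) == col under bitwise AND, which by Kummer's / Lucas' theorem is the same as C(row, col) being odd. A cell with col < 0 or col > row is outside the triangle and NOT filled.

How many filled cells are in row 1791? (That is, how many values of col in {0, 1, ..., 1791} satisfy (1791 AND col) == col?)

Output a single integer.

1791 in binary = 11011111111
popcount(1791) = number of 1-bits in 11011111111 = 10
A col c satisfies (1791 AND c) == c iff every set bit of c is also set in 1791; each of the 10 set bits of 1791 can independently be on or off in c.
count = 2^10 = 1024

Answer: 1024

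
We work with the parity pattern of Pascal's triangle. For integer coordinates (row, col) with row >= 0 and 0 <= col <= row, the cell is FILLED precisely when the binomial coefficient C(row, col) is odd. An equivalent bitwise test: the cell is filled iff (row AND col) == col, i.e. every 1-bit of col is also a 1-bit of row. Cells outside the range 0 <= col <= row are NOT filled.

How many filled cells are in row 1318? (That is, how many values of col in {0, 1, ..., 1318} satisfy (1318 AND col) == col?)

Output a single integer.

1318 in binary = 10100100110
popcount(1318) = number of 1-bits in 10100100110 = 5
A col c satisfies (1318 AND c) == c iff every set bit of c is also set in 1318; each of the 5 set bits of 1318 can independently be on or off in c.
count = 2^5 = 32

Answer: 32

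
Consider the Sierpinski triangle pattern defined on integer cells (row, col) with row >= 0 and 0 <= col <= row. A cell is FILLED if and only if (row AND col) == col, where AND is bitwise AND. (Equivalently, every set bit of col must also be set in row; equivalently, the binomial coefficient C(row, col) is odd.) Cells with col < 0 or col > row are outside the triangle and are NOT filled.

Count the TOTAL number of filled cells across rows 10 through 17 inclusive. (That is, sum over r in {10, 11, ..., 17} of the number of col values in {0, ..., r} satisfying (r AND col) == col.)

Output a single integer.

Answer: 54

Derivation:
r10=1010 pc2: +4 =4
r11=1011 pc3: +8 =12
r12=1100 pc2: +4 =16
r13=1101 pc3: +8 =24
r14=1110 pc3: +8 =32
r15=1111 pc4: +16 =48
r16=10000 pc1: +2 =50
r17=10001 pc2: +4 =54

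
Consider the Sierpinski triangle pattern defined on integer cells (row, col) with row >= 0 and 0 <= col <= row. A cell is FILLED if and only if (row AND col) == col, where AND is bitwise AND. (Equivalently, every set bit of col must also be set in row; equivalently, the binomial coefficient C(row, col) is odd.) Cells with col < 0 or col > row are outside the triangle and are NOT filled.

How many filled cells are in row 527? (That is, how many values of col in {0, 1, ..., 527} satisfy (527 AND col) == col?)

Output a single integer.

527 in binary = 1000001111
popcount(527) = number of 1-bits in 1000001111 = 5
A col c satisfies (527 AND c) == c iff every set bit of c is also set in 527; each of the 5 set bits of 527 can independently be on or off in c.
count = 2^5 = 32

Answer: 32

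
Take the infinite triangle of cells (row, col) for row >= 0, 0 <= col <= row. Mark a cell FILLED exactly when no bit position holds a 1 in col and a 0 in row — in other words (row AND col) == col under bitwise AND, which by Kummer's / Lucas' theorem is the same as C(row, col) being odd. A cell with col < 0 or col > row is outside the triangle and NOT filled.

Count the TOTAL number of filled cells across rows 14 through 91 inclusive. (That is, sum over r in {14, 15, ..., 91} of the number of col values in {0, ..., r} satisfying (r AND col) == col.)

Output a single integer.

r14=1110 pc3: +8 =8
r15=1111 pc4: +16 =24
r16=10000 pc1: +2 =26
r17=10001 pc2: +4 =30
r18=10010 pc2: +4 =34
r19=10011 pc3: +8 =42
r20=10100 pc2: +4 =46
r21=10101 pc3: +8 =54
r22=10110 pc3: +8 =62
r23=10111 pc4: +16 =78
r24=11000 pc2: +4 =82
r25=11001 pc3: +8 =90
r26=11010 pc3: +8 =98
r27=11011 pc4: +16 =114
r28=11100 pc3: +8 =122
r29=11101 pc4: +16 =138
r30=11110 pc4: +16 =154
r31=11111 pc5: +32 =186
r32=100000 pc1: +2 =188
r33=100001 pc2: +4 =192
r34=100010 pc2: +4 =196
r35=100011 pc3: +8 =204
r36=100100 pc2: +4 =208
r37=100101 pc3: +8 =216
r38=100110 pc3: +8 =224
r39=100111 pc4: +16 =240
r40=101000 pc2: +4 =244
r41=101001 pc3: +8 =252
r42=101010 pc3: +8 =260
r43=101011 pc4: +16 =276
r44=101100 pc3: +8 =284
r45=101101 pc4: +16 =300
r46=101110 pc4: +16 =316
r47=101111 pc5: +32 =348
r48=110000 pc2: +4 =352
r49=110001 pc3: +8 =360
r50=110010 pc3: +8 =368
r51=110011 pc4: +16 =384
r52=110100 pc3: +8 =392
r53=110101 pc4: +16 =408
r54=110110 pc4: +16 =424
r55=110111 pc5: +32 =456
r56=111000 pc3: +8 =464
r57=111001 pc4: +16 =480
r58=111010 pc4: +16 =496
r59=111011 pc5: +32 =528
r60=111100 pc4: +16 =544
r61=111101 pc5: +32 =576
r62=111110 pc5: +32 =608
r63=111111 pc6: +64 =672
r64=1000000 pc1: +2 =674
r65=1000001 pc2: +4 =678
r66=1000010 pc2: +4 =682
r67=1000011 pc3: +8 =690
r68=1000100 pc2: +4 =694
r69=1000101 pc3: +8 =702
r70=1000110 pc3: +8 =710
r71=1000111 pc4: +16 =726
r72=1001000 pc2: +4 =730
r73=1001001 pc3: +8 =738
r74=1001010 pc3: +8 =746
r75=1001011 pc4: +16 =762
r76=1001100 pc3: +8 =770
r77=1001101 pc4: +16 =786
r78=1001110 pc4: +16 =802
r79=1001111 pc5: +32 =834
r80=1010000 pc2: +4 =838
r81=1010001 pc3: +8 =846
r82=1010010 pc3: +8 =854
r83=1010011 pc4: +16 =870
r84=1010100 pc3: +8 =878
r85=1010101 pc4: +16 =894
r86=1010110 pc4: +16 =910
r87=1010111 pc5: +32 =942
r88=1011000 pc3: +8 =950
r89=1011001 pc4: +16 =966
r90=1011010 pc4: +16 =982
r91=1011011 pc5: +32 =1014

Answer: 1014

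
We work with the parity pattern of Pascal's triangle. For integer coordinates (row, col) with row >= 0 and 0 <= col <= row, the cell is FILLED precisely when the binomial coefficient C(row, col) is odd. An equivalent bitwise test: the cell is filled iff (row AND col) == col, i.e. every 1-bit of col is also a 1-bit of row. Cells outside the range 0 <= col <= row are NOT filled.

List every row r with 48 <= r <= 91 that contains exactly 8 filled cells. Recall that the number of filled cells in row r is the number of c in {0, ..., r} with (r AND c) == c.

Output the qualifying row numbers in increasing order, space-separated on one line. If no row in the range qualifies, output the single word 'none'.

Row r has 2^popcount(r) filled cells, so we need popcount(r) = log2(8) = 3.
Scan r = 48..91 and keep those with exactly 3 one-bits:
r=48=110000 popcount=2 -> skip
r=49=110001 popcount=3 -> KEEP
r=50=110010 popcount=3 -> KEEP
r=51=110011 popcount=4 -> skip
r=52=110100 popcount=3 -> KEEP
r=53=110101 popcount=4 -> skip
r=54=110110 popcount=4 -> skip
r=55=110111 popcount=5 -> skip
r=56=111000 popcount=3 -> KEEP
r=57=111001 popcount=4 -> skip
r=58=111010 popcount=4 -> skip
r=59=111011 popcount=5 -> skip
r=60=111100 popcount=4 -> skip
r=61=111101 popcount=5 -> skip
r=62=111110 popcount=5 -> skip
r=63=111111 popcount=6 -> skip
r=64=1000000 popcount=1 -> skip
r=65=1000001 popcount=2 -> skip
r=66=1000010 popcount=2 -> skip
r=67=1000011 popcount=3 -> KEEP
r=68=1000100 popcount=2 -> skip
r=69=1000101 popcount=3 -> KEEP
r=70=1000110 popcount=3 -> KEEP
r=71=1000111 popcount=4 -> skip
r=72=1001000 popcount=2 -> skip
r=73=1001001 popcount=3 -> KEEP
r=74=1001010 popcount=3 -> KEEP
r=75=1001011 popcount=4 -> skip
r=76=1001100 popcount=3 -> KEEP
r=77=1001101 popcount=4 -> skip
r=78=1001110 popcount=4 -> skip
r=79=1001111 popcount=5 -> skip
r=80=1010000 popcount=2 -> skip
r=81=1010001 popcount=3 -> KEEP
r=82=1010010 popcount=3 -> KEEP
r=83=1010011 popcount=4 -> skip
r=84=1010100 popcount=3 -> KEEP
r=85=1010101 popcount=4 -> skip
r=86=1010110 popcount=4 -> skip
r=87=1010111 popcount=5 -> skip
r=88=1011000 popcount=3 -> KEEP
r=89=1011001 popcount=4 -> skip
r=90=1011010 popcount=4 -> skip
r=91=1011011 popcount=5 -> skip
Kept rows: 49 50 52 56 67 69 70 73 74 76 81 82 84 88

Answer: 49 50 52 56 67 69 70 73 74 76 81 82 84 88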